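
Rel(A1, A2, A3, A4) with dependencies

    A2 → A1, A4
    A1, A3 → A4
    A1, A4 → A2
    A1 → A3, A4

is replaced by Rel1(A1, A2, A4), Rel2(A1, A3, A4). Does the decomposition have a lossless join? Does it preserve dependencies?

lossless and dependency-preserving

Lossless test: (A1, A4)⁺ = {A1, A2, A3, A4}, which contains all of one fragment — lossless.
Dependency preservation: every FD's attributes lie within a single fragment, so each can be enforced locally — preserved.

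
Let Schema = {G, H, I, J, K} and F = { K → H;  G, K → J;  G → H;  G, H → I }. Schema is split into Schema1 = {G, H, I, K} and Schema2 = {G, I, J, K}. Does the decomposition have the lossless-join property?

Common attributes: Schema1 ∩ Schema2 = {G, I, K}.
Closure of {G, I, K}: K → H applies, adding H; G, K → J applies, adding J. So (G, I, K)⁺ = {G, H, I, J, K}.
This closure contains every attribute of Schema1, so Schema1 ∩ Schema2 → Schema1. The join is lossless.

Yes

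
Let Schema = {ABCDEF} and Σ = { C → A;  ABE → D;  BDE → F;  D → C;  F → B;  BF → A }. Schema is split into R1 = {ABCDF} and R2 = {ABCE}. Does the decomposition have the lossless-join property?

Common attributes: R1 ∩ R2 = {ABC}.
No dependency enlarges {ABC}, so (ABC)⁺ = {ABC}.
The closure contains neither all of R1 = {ABCDF} nor all of R2 = {ABCE}, so the common attributes are not a superkey of either fragment. The join is lossy.

No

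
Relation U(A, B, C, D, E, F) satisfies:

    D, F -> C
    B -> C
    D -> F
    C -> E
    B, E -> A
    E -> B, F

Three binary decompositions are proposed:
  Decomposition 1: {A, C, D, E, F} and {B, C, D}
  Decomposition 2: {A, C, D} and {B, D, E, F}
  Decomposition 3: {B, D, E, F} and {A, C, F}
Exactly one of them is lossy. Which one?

Decomposition 3

Decomposition 1: common = {C, D}, closure = {A, B, C, D, E, F} → lossless.
Decomposition 2: common = {D}, closure = {A, B, C, D, E, F} → lossless.
Decomposition 3: common = {F}, closure = {F} → lossy.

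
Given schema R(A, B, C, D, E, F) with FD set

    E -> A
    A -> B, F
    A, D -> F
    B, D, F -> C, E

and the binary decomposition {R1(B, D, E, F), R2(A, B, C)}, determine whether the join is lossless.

No

Common attributes: R1 ∩ R2 = {B}.
No dependency enlarges {B}, so (B)⁺ = {B}.
The closure contains neither all of R1 = {B, D, E, F} nor all of R2 = {A, B, C}, so the common attributes are not a superkey of either fragment. The join is lossy.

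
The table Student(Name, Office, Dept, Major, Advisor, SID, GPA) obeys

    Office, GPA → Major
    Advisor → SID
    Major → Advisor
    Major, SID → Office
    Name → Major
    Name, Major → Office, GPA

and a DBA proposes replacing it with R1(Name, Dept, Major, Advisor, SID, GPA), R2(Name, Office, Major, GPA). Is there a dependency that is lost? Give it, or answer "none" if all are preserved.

Office, GPA → Major lies within R2.
Advisor → SID lies within R1.
Major → Advisor lies within R1.
Major, SID → Office: restricted closure across fragments reaches Office.
Name → Major lies within R1.
Name, Major → Office, GPA lies within R2.
Every dependency is enforceable on the fragments, so the decomposition is dependency-preserving.

none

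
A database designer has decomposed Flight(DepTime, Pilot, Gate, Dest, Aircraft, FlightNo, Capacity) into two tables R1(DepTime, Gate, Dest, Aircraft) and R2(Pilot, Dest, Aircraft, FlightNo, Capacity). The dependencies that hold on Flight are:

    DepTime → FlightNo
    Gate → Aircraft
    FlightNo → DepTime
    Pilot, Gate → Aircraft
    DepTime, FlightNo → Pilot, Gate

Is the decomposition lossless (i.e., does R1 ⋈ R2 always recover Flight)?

Common attributes: R1 ∩ R2 = {Dest, Aircraft}.
No dependency enlarges {Dest, Aircraft}, so (Dest, Aircraft)⁺ = {Dest, Aircraft}.
The closure contains neither all of R1 = {DepTime, Gate, Dest, Aircraft} nor all of R2 = {Pilot, Dest, Aircraft, FlightNo, Capacity}, so the common attributes are not a superkey of either fragment. The join is lossy.

No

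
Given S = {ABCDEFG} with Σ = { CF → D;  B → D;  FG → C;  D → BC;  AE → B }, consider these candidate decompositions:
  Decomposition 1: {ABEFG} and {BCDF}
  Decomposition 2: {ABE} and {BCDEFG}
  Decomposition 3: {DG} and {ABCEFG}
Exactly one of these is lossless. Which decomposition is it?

Decomposition 1

Decomposition 1: common = {BF}, closure = {BCDF} → lossless.
Decomposition 2: common = {BE}, closure = {BCDE} → lossy.
Decomposition 3: common = {G}, closure = {G} → lossy.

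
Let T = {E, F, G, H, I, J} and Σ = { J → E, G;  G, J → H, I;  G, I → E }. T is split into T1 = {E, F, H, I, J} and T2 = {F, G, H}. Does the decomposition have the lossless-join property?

No

Common attributes: T1 ∩ T2 = {F, H}.
No dependency enlarges {F, H}, so (F, H)⁺ = {F, H}.
The closure contains neither all of T1 = {E, F, H, I, J} nor all of T2 = {F, G, H}, so the common attributes are not a superkey of either fragment. The join is lossy.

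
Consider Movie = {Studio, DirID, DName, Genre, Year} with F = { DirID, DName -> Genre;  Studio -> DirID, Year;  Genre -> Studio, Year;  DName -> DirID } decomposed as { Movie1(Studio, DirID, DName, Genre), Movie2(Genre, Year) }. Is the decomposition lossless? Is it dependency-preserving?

Lossless test: (Genre)⁺ = {Studio, DirID, Genre, Year}, which contains all of one fragment — lossless.
Dependency preservation: the restricted closure of {Studio} across the fragments never reaches {DirID, Year}, so Studio → DirID, Year cannot be enforced without a join — not preserved.

lossless but not dependency-preserving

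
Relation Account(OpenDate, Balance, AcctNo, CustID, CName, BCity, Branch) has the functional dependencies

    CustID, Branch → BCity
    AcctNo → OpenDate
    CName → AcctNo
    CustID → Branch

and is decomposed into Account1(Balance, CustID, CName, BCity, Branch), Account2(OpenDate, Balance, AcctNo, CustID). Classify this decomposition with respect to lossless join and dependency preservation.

lossy and not dependency-preserving

Lossless test: (Balance, CustID)⁺ = {Balance, CustID, BCity, Branch}, which is a superkey of neither fragment — lossy.
Dependency preservation: the restricted closure of {CName} across the fragments never reaches {AcctNo}, so CName → AcctNo cannot be enforced without a join — not preserved.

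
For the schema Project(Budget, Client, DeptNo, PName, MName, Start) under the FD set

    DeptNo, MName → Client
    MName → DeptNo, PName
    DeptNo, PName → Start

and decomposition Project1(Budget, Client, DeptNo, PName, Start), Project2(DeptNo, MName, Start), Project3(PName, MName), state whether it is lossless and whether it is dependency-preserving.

lossy and not dependency-preserving

Lossless test (chase): Rows 2 and 3 agree on MName; apply MName→DeptNo, PName and equate their DeptNo, PName entries. Rows 1 and 3 agree on DeptNo, PName; apply DeptNo, PName→Start and equate their Start entries. Rows 2 and 3 agree on DeptNo, MName; apply DeptNo, MName→Client and equate their Client entries. No row becomes fully distinguished — the join is lossy.
Dependency preservation: the restricted closure of {DeptNo, MName} across the fragments never reaches {Client}, so DeptNo, MName → Client cannot be enforced without a join — not preserved.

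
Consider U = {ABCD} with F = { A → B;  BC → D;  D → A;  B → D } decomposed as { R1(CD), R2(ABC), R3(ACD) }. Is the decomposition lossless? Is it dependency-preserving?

lossless and dependency-preserving

Lossless test (chase): Rows 2 and 3 agree on A; apply A→B and equate their B entries. Rows 2 and 3 agree on BC; apply BC→D and equate their D entries. Rows 1 and 2 agree on D; apply D→A and equate their A entries. Rows 1 and 2 agree on A; apply A→B and equate their B entries. Row 1 is now all distinguished symbols — the join is lossless.
Dependency preservation: BC → D; B → D are not contained in any single fragment, but the restricted closure of each left-hand side across the fragments still reaches the right-hand side; the remaining FDs each lie inside some fragment. All dependencies are preserved.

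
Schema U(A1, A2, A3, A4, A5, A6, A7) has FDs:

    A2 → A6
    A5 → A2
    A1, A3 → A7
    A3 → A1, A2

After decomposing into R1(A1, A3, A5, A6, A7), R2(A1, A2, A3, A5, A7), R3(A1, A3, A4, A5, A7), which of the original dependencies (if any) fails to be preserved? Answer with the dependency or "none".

Check A2 → A6: no single fragment contains all of {A2, A6}, and the restricted closure of {A2} across the fragments never reaches {A6}.
A5 → A2 is preserved.
A1, A3 → A7 is preserved.
A3 → A1, A2 is preserved.

A2 → A6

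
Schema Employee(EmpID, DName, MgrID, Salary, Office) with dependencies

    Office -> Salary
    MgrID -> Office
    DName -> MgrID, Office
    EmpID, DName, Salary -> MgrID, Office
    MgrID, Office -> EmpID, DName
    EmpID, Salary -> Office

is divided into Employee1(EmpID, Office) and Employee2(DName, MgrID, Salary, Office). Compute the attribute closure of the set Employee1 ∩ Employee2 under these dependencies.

Employee1 ∩ Employee2 = {Office}.
Office → Salary applies, adding Salary
Closure: {Salary, Office}.

Salary, Office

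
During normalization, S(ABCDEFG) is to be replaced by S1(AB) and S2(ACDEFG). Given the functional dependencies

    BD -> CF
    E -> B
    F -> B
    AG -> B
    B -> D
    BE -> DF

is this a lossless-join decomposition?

No

Common attributes: S1 ∩ S2 = {A}.
No dependency enlarges {A}, so (A)⁺ = {A}.
The closure contains neither all of S1 = {AB} nor all of S2 = {ACDEFG}, so the common attributes are not a superkey of either fragment. The join is lossy.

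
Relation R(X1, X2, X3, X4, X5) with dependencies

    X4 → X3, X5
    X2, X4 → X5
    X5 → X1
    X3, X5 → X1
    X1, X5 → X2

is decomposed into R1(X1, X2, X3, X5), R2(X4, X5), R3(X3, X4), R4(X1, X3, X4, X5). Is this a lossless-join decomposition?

Chase test. Columns are X1, X2, X3, X4, X5; row i has aⱼ where attribute j ∈ Ri, else bᵢⱼ.
Initial tableau (one row per fragment):
  row 1: a1 a2 a3 b14 a5
  row 2: b21 b22 b23 a4 a5
  row 3: b31 b32 a3 a4 b35
  row 4: a1 b42 a3 a4 a5
Rows 2 and 3 agree on X4; apply X4→X3, X5 and equate their X3, X5 entries.
Rows 1 and 2 agree on X5; apply X5→X1 and equate their X1 entries.
Rows 1 and 3 agree on X5; apply X5→X1 and equate their X1 entries.
Rows 1 and 2 agree on X1, X5; apply X1, X5→X2 and equate their X2 entries.
Rows 1 and 3 agree on X1, X5; apply X1, X5→X2 and equate their X2 entries.
Rows 1 and 4 agree on X1, X5; apply X1, X5→X2 and equate their X2 entries.
Row 2 is now all distinguished symbols — the join is lossless.

Yes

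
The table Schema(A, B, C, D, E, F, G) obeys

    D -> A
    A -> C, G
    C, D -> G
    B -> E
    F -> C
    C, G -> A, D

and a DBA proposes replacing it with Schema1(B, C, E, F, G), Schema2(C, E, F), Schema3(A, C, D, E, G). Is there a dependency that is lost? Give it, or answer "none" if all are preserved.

D → A lies within Schema3.
A → C, G lies within Schema3.
C, D → G lies within Schema3.
B → E lies within Schema1.
F → C lies within Schema1.
C, G → A, D lies within Schema3.
Every dependency is enforceable on the fragments, so the decomposition is dependency-preserving.

none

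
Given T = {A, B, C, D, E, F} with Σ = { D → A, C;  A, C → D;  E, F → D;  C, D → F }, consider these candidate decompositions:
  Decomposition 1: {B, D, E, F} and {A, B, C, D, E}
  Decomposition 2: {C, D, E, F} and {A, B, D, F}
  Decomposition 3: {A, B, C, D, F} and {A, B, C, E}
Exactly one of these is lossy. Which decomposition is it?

Decomposition 2

Decomposition 1: common = {B, D, E}, closure = {A, B, C, D, E, F} → lossless.
Decomposition 2: common = {D, F}, closure = {A, C, D, F} → lossy.
Decomposition 3: common = {A, B, C}, closure = {A, B, C, D, F} → lossless.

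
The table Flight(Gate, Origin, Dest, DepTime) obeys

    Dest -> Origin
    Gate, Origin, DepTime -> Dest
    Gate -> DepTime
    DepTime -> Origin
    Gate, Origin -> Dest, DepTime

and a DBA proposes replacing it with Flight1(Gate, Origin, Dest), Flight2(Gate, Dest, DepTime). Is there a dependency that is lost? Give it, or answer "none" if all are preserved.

DepTime -> Origin

Check DepTime → Origin: no single fragment contains all of {Origin, DepTime}, and the restricted closure of {DepTime} across the fragments never reaches {Origin}.
Dest → Origin is preserved.
Gate, Origin, DepTime → Dest is preserved.
Gate → DepTime is preserved.
Gate, Origin → Dest, DepTime is preserved.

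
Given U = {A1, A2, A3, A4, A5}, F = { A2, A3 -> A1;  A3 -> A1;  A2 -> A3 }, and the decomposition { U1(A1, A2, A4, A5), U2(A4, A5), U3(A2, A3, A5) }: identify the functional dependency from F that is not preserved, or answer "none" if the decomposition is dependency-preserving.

A3 -> A1

Check A3 → A1: no single fragment contains all of {A1, A3}, and the restricted closure of {A3} across the fragments never reaches {A1}.
A2, A3 → A1 is preserved.
A2 → A3 is preserved.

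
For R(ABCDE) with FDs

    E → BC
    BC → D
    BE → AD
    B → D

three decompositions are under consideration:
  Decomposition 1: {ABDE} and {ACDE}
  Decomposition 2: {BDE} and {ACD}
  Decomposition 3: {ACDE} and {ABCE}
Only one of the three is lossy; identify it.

Decomposition 2

Decomposition 1: common = {ADE}, closure = {ABCDE} → lossless.
Decomposition 2: common = {D}, closure = {D} → lossy.
Decomposition 3: common = {ACE}, closure = {ABCDE} → lossless.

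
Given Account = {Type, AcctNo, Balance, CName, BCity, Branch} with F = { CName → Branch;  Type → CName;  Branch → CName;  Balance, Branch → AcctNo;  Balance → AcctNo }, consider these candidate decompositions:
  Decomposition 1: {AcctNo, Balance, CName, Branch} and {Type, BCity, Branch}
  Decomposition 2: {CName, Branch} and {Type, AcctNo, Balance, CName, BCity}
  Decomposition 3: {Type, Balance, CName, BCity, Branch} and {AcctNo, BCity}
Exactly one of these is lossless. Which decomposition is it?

Decomposition 2

Decomposition 1: common = {Branch}, closure = {CName, Branch} → lossy.
Decomposition 2: common = {CName}, closure = {CName, Branch} → lossless.
Decomposition 3: common = {BCity}, closure = {BCity} → lossy.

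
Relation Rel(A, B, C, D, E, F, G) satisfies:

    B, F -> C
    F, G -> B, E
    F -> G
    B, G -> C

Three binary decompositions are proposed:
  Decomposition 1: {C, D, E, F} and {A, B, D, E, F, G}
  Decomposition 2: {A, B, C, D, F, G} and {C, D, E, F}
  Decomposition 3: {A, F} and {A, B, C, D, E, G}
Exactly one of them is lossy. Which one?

Decomposition 1: common = {D, E, F}, closure = {B, C, D, E, F, G} → lossless.
Decomposition 2: common = {C, D, F}, closure = {B, C, D, E, F, G} → lossless.
Decomposition 3: common = {A}, closure = {A} → lossy.

Decomposition 3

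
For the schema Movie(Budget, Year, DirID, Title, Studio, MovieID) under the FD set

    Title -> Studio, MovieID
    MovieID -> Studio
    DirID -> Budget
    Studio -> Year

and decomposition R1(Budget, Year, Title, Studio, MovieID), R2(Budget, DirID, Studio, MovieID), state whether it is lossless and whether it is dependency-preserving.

lossy but dependency-preserving

Lossless test: (Budget, Studio, MovieID)⁺ = {Budget, Year, Studio, MovieID}, which is a superkey of neither fragment — lossy.
Dependency preservation: every FD's attributes lie within a single fragment, so each can be enforced locally — preserved.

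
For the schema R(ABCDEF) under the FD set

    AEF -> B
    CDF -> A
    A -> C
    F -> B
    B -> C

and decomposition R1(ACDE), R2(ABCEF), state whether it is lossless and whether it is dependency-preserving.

Lossless test: (ACE)⁺ = {ACE}, which is a superkey of neither fragment — lossy.
Dependency preservation: the restricted closure of {CDF} across the fragments never reaches {A}, so CDF → A cannot be enforced without a join — not preserved.

lossy and not dependency-preserving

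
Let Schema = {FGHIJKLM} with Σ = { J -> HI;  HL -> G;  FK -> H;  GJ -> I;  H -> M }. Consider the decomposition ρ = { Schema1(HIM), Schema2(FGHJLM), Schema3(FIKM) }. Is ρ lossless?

No

Chase test. Columns are FGHIJKLM; row i has aⱼ where attribute j ∈ Schemai, else bᵢⱼ.
Initial tableau (one row per fragment):
  row 1: b11 b12 a3 a4 b15 b16 b17 a8
  row 2: a1 a2 a3 b24 a5 b26 a7 a8
  row 3: a1 b32 b33 a4 b35 a6 b37 a8
No row becomes fully distinguished — the join is lossy.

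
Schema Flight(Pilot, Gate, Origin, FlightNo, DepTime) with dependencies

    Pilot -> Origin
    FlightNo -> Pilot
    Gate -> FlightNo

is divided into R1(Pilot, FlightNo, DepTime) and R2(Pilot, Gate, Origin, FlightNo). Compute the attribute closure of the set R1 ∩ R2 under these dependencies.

R1 ∩ R2 = {Pilot, FlightNo}.
Pilot → Origin applies, adding Origin
Closure: {Pilot, Origin, FlightNo}.

Pilot, Origin, FlightNo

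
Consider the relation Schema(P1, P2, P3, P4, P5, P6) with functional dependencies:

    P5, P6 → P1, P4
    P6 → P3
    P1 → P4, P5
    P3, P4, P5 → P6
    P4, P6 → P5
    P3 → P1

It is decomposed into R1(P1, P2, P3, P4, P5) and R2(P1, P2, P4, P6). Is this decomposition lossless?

Common attributes: R1 ∩ R2 = {P1, P2, P4}.
Closure of {P1, P2, P4}: P1 → P4, P5 applies, adding P5. So (P1, P2, P4)⁺ = {P1, P2, P4, P5}.
The closure contains neither all of R1 = {P1, P2, P3, P4, P5} nor all of R2 = {P1, P2, P4, P6}, so the common attributes are not a superkey of either fragment. The join is lossy.

No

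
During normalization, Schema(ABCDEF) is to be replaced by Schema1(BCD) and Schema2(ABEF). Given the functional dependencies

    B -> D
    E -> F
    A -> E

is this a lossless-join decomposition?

Common attributes: Schema1 ∩ Schema2 = {B}.
Closure of {B}: B → D applies, adding D. So (B)⁺ = {BD}.
The closure contains neither all of Schema1 = {BCD} nor all of Schema2 = {ABEF}, so the common attributes are not a superkey of either fragment. The join is lossy.

No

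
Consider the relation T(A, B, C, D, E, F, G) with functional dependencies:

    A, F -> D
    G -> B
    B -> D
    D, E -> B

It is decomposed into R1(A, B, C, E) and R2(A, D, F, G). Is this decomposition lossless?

No

Common attributes: R1 ∩ R2 = {A}.
No dependency enlarges {A}, so (A)⁺ = {A}.
The closure contains neither all of R1 = {A, B, C, E} nor all of R2 = {A, D, F, G}, so the common attributes are not a superkey of either fragment. The join is lossy.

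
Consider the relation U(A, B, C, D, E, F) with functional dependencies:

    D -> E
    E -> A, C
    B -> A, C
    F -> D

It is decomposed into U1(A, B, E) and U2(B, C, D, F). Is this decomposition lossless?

No

Common attributes: U1 ∩ U2 = {B}.
Closure of {B}: B → A, C applies, adding A, C. So (B)⁺ = {A, B, C}.
The closure contains neither all of U1 = {A, B, E} nor all of U2 = {B, C, D, F}, so the common attributes are not a superkey of either fragment. The join is lossy.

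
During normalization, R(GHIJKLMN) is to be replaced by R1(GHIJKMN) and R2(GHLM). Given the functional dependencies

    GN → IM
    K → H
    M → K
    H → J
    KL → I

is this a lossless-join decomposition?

No

Common attributes: R1 ∩ R2 = {GHM}.
Closure of {GHM}: M → K applies, adding K; H → J applies, adding J. So (GHM)⁺ = {GHJKM}.
The closure contains neither all of R1 = {GHIJKMN} nor all of R2 = {GHLM}, so the common attributes are not a superkey of either fragment. The join is lossy.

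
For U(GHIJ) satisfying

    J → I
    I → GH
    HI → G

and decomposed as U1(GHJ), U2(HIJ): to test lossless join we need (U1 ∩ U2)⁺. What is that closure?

GHIJ

U1 ∩ U2 = {HJ}.
J → I applies, adding I
I → GH applies, adding G
Closure: {GHIJ}.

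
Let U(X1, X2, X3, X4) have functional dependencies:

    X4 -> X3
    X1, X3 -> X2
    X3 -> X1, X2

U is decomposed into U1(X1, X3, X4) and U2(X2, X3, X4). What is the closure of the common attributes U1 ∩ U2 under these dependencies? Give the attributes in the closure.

X1, X2, X3, X4

U1 ∩ U2 = {X3, X4}.
X3 → X1, X2 applies, adding X1, X2
Closure: {X1, X2, X3, X4}.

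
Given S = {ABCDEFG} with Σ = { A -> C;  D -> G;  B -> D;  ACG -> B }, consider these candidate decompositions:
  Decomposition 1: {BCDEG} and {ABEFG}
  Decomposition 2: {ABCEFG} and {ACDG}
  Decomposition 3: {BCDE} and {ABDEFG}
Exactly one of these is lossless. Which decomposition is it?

Decomposition 1: common = {BEG}, closure = {BDEG} → lossy.
Decomposition 2: common = {ACG}, closure = {ABCDG} → lossless.
Decomposition 3: common = {BDE}, closure = {BDEG} → lossy.

Decomposition 2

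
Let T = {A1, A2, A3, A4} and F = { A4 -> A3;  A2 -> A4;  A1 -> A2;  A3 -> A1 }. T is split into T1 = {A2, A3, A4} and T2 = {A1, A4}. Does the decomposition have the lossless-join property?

Common attributes: T1 ∩ T2 = {A4}.
Closure of {A4}: A4 → A3 applies, adding A3; A3 → A1 applies, adding A1; A1 → A2 applies, adding A2. So (A4)⁺ = {A1, A2, A3, A4}.
This closure contains every attribute of T1, so T1 ∩ T2 → T1. The join is lossless.

Yes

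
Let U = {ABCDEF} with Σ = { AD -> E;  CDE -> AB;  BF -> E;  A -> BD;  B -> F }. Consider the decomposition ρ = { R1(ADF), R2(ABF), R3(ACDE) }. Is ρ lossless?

Yes

Chase test. Columns are ABCDEF; row i has aⱼ where attribute j ∈ Ri, else bᵢⱼ.
Initial tableau (one row per fragment):
  row 1: a1 b12 b13 a4 b15 a6
  row 2: a1 a2 b23 b24 b25 a6
  row 3: a1 b32 a3 a4 a5 b36
Rows 1 and 3 agree on AD; apply AD→E and equate their E entries.
Rows 1 and 2 agree on A; apply A→BD and equate their BD entries.
Rows 1 and 3 agree on A; apply A→BD and equate their BD entries.
Rows 1 and 3 agree on B; apply B→F and equate their F entries.
Rows 1 and 2 agree on AD; apply AD→E and equate their E entries.
Row 3 is now all distinguished symbols — the join is lossless.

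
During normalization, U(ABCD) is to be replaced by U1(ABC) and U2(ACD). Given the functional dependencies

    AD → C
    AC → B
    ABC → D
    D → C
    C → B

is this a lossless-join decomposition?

Yes

Common attributes: U1 ∩ U2 = {AC}.
Closure of {AC}: AC → B applies, adding B; ABC → D applies, adding D. So (AC)⁺ = {ABCD}.
This closure contains every attribute of U1, so U1 ∩ U2 → U1. The join is lossless.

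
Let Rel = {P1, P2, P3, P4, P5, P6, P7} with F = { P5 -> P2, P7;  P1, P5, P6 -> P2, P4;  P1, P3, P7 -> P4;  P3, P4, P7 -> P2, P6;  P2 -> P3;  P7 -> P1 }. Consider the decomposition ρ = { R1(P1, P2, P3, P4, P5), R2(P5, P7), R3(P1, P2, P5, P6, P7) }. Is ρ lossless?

Yes

Chase test. Columns are P1, P2, P3, P4, P5, P6, P7; row i has aⱼ where attribute j ∈ Ri, else bᵢⱼ.
Initial tableau (one row per fragment):
  row 1: a1 a2 a3 a4 a5 b16 b17
  row 2: b21 b22 b23 b24 a5 b26 a7
  row 3: a1 a2 b33 b34 a5 a6 a7
Rows 1 and 2 agree on P5; apply P5→P2, P7 and equate their P2, P7 entries.
Rows 1 and 2 agree on P2; apply P2→P3 and equate their P3 entries.
Rows 1 and 3 agree on P2; apply P2→P3 and equate their P3 entries.
Rows 1 and 2 agree on P7; apply P7→P1 and equate their P1 entries.
Rows 1 and 2 agree on P1, P3, P7; apply P1, P3, P7→P4 and equate their P4 entries.
Rows 1 and 3 agree on P1, P3, P7; apply P1, P3, P7→P4 and equate their P4 entries.
Rows 1 and 2 agree on P3, P4, P7; apply P3, P4, P7→P2, P6 and equate their P2, P6 entries.
Rows 1 and 3 agree on P3, P4, P7; apply P3, P4, P7→P2, P6 and equate their P2, P6 entries.
Row 1 is now all distinguished symbols — the join is lossless.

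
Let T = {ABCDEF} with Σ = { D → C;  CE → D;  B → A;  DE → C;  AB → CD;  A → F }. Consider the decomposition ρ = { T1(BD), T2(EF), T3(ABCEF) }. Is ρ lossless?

Yes

Chase test. Columns are ABCDEF; row i has aⱼ where attribute j ∈ Ti, else bᵢⱼ.
Initial tableau (one row per fragment):
  row 1: b11 a2 b13 a4 b15 b16
  row 2: b21 b22 b23 b24 a5 a6
  row 3: a1 a2 a3 b34 a5 a6
Rows 1 and 3 agree on B; apply B→A and equate their A entries.
Rows 1 and 3 agree on AB; apply AB→CD and equate their CD entries.
Rows 1 and 3 agree on A; apply A→F and equate their F entries.
Row 3 is now all distinguished symbols — the join is lossless.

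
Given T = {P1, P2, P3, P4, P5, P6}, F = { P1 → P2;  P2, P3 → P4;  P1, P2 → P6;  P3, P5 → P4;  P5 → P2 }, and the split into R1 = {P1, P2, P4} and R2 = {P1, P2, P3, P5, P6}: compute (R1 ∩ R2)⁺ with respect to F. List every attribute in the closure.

P1, P2, P6

R1 ∩ R2 = {P1, P2}.
P1, P2 → P6 applies, adding P6
Closure: {P1, P2, P6}.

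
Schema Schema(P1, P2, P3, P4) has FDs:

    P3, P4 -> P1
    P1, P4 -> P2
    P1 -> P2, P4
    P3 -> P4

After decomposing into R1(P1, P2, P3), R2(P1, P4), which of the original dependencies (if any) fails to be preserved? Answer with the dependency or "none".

P3, P4 → P1: restricted closure across fragments reaches P1.
P1, P4 → P2: restricted closure across fragments reaches P2.
P1 → P2, P4: restricted closure across fragments reaches P2, P4.
P3 → P4: restricted closure across fragments reaches P4.
Every dependency is enforceable on the fragments, so the decomposition is dependency-preserving.

none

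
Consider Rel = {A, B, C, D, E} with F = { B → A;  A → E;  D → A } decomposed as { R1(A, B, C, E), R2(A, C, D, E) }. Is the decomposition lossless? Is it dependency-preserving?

Lossless test: (A, C, E)⁺ = {A, C, E}, which is a superkey of neither fragment — lossy.
Dependency preservation: every FD's attributes lie within a single fragment, so each can be enforced locally — preserved.

lossy but dependency-preserving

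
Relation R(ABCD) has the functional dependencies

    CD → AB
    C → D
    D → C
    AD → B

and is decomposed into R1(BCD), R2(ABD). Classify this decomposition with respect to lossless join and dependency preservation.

Lossless test: (BD)⁺ = {ABCD}, which contains all of one fragment — lossless.
Dependency preservation: CD → AB is not contained in any single fragment, but the restricted closure of its left-hand side across the fragments still reaches the right-hand side; the remaining FDs each lie inside some fragment. All dependencies are preserved.

lossless and dependency-preserving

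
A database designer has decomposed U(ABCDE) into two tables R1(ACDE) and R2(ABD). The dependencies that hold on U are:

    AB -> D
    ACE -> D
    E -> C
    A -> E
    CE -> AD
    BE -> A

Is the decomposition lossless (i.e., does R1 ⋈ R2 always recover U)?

Yes

Common attributes: R1 ∩ R2 = {AD}.
Closure of {AD}: A → E applies, adding E; E → C applies, adding C. So (AD)⁺ = {ACDE}.
This closure contains every attribute of R1, so R1 ∩ R2 → R1. The join is lossless.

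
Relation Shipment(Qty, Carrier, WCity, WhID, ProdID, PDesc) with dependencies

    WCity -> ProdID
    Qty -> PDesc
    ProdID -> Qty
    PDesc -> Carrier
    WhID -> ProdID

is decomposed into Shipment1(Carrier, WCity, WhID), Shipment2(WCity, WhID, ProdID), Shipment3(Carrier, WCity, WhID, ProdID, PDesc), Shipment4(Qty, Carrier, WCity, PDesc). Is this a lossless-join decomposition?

Chase test. Columns are Qty, Carrier, WCity, WhID, ProdID, PDesc; row i has aⱼ where attribute j ∈ Shipmenti, else bᵢⱼ.
Initial tableau (one row per fragment):
  row 1: b11 a2 a3 a4 b15 b16
  row 2: b21 b22 a3 a4 a5 b26
  row 3: b31 a2 a3 a4 a5 a6
  row 4: a1 a2 a3 b44 b45 a6
Rows 1 and 2 agree on WCity; apply WCity→ProdID and equate their ProdID entries.
Rows 1 and 4 agree on WCity; apply WCity→ProdID and equate their ProdID entries.
Rows 1 and 2 agree on ProdID; apply ProdID→Qty and equate their Qty entries.
Rows 1 and 3 agree on ProdID; apply ProdID→Qty and equate their Qty entries.
Rows 1 and 4 agree on ProdID; apply ProdID→Qty and equate their Qty entries.
Rows 1 and 2 agree on Qty; apply Qty→PDesc and equate their PDesc entries.
Rows 1 and 3 agree on Qty; apply Qty→PDesc and equate their PDesc entries.
Rows 1 and 2 agree on PDesc; apply PDesc→Carrier and equate their Carrier entries.
Row 1 is now all distinguished symbols — the join is lossless.

Yes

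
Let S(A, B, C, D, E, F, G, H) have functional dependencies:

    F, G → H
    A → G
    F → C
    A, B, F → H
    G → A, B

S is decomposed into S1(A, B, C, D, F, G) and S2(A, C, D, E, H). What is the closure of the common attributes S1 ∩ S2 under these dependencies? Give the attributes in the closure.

S1 ∩ S2 = {A, C, D}.
A → G applies, adding G
G → A, B applies, adding B
Closure: {A, B, C, D, G}.

A, B, C, D, G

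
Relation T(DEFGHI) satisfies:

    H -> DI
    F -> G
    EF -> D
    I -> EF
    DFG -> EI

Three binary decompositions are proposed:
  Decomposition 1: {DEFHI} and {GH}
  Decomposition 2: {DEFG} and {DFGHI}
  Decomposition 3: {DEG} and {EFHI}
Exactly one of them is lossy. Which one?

Decomposition 1: common = {H}, closure = {DEFGHI} → lossless.
Decomposition 2: common = {DFG}, closure = {DEFGI} → lossless.
Decomposition 3: common = {E}, closure = {E} → lossy.

Decomposition 3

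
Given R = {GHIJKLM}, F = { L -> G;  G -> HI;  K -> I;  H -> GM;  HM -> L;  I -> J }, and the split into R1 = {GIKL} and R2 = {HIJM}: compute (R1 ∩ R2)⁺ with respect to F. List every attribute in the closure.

IJ

R1 ∩ R2 = {I}.
I → J applies, adding J
Closure: {IJ}.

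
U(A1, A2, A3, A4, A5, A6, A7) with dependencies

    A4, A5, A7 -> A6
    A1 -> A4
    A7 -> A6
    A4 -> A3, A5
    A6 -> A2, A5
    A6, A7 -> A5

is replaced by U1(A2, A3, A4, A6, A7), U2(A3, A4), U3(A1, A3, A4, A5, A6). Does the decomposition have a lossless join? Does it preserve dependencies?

Lossless test (chase): Rows 1 and 2 agree on A4; apply A4→A3, A5 and equate their A3, A5 entries. Rows 1 and 3 agree on A4; apply A4→A3, A5 and equate their A3, A5 entries. Rows 1 and 3 agree on A6; apply A6→A2, A5 and equate their A2, A5 entries. No row becomes fully distinguished — the join is lossy.
Dependency preservation: A4, A5, A7 → A6; A6 → A2, A5; A6, A7 → A5 are not contained in any single fragment, but the restricted closure of each left-hand side across the fragments still reaches the right-hand side; the remaining FDs each lie inside some fragment. All dependencies are preserved.

lossy but dependency-preserving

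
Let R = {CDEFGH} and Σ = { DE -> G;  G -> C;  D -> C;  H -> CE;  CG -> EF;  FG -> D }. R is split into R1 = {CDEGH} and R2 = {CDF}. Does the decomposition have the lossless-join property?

No

Common attributes: R1 ∩ R2 = {CD}.
No dependency enlarges {CD}, so (CD)⁺ = {CD}.
The closure contains neither all of R1 = {CDEGH} nor all of R2 = {CDF}, so the common attributes are not a superkey of either fragment. The join is lossy.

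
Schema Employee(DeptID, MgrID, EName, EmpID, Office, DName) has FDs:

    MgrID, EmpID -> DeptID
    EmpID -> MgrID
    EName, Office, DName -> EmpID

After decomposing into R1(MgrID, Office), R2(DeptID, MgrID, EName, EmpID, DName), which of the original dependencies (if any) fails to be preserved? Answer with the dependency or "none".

Check EName, Office, DName → EmpID: no single fragment contains all of {EName, EmpID, Office, DName}, and the restricted closure of {EName, Office, DName} across the fragments never reaches {EmpID}.
MgrID, EmpID → DeptID is preserved.
EmpID → MgrID is preserved.

EName, Office, DName -> EmpID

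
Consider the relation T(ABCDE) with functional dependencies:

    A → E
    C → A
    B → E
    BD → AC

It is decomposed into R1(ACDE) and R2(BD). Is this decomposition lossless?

Common attributes: R1 ∩ R2 = {D}.
No dependency enlarges {D}, so (D)⁺ = {D}.
The closure contains neither all of R1 = {ACDE} nor all of R2 = {BD}, so the common attributes are not a superkey of either fragment. The join is lossy.

No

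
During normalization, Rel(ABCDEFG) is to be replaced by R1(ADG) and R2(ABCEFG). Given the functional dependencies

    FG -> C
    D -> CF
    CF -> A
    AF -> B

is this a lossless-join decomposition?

Common attributes: R1 ∩ R2 = {AG}.
No dependency enlarges {AG}, so (AG)⁺ = {AG}.
The closure contains neither all of R1 = {ADG} nor all of R2 = {ABCEFG}, so the common attributes are not a superkey of either fragment. The join is lossy.

No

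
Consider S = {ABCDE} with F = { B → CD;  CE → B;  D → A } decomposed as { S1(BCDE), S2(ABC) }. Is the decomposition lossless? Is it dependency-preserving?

Lossless test: (BC)⁺ = {ABCD}, which contains all of one fragment — lossless.
Dependency preservation: the restricted closure of {D} across the fragments never reaches {A}, so D → A cannot be enforced without a join — not preserved.

lossless but not dependency-preserving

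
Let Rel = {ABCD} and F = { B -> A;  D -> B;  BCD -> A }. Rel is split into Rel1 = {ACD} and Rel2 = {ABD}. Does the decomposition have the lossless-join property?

Yes

Common attributes: Rel1 ∩ Rel2 = {AD}.
Closure of {AD}: D → B applies, adding B. So (AD)⁺ = {ABD}.
This closure contains every attribute of Rel2, so Rel1 ∩ Rel2 → Rel2. The join is lossless.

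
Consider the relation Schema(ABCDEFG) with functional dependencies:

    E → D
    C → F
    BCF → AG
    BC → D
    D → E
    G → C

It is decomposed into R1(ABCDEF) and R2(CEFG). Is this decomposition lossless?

No

Common attributes: R1 ∩ R2 = {CEF}.
Closure of {CEF}: E → D applies, adding D. So (CEF)⁺ = {CDEF}.
The closure contains neither all of R1 = {ABCDEF} nor all of R2 = {CEFG}, so the common attributes are not a superkey of either fragment. The join is lossy.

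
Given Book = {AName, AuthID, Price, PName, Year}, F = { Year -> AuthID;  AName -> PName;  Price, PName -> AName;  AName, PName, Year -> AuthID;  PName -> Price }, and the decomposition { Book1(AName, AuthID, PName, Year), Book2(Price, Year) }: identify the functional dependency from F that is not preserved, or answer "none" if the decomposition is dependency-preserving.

Check PName → Price: no single fragment contains all of {Price, PName}, and the restricted closure of {PName} across the fragments never reaches {Price}.
Year → AuthID is preserved.
AName → PName is preserved.
Price, PName → AName is preserved.
AName, PName, Year → AuthID is preserved.

PName -> Price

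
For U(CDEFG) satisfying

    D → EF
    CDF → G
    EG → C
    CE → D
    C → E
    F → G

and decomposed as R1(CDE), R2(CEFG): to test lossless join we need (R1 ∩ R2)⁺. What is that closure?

CDEFG

R1 ∩ R2 = {CE}.
CE → D applies, adding D
D → EF applies, adding F
CDF → G applies, adding G
Closure: {CDEFG}.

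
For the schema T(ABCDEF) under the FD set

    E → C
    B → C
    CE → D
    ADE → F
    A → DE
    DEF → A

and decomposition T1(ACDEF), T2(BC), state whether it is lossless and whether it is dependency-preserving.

Lossless test: (C)⁺ = {C}, which is a superkey of neither fragment — lossy.
Dependency preservation: every FD's attributes lie within a single fragment, so each can be enforced locally — preserved.

lossy but dependency-preserving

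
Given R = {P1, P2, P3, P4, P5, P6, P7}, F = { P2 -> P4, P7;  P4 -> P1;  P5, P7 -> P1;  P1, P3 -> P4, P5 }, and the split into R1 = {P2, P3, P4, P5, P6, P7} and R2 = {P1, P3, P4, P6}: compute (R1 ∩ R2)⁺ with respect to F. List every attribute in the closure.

P1, P3, P4, P5, P6

R1 ∩ R2 = {P3, P4, P6}.
P4 → P1 applies, adding P1
P1, P3 → P4, P5 applies, adding P5
Closure: {P1, P3, P4, P5, P6}.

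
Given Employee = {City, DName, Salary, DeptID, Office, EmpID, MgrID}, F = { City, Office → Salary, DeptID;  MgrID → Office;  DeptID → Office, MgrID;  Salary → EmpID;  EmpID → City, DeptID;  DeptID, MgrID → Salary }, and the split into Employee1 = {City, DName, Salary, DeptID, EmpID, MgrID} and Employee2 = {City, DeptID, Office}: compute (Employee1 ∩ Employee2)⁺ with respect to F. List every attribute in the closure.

City, Salary, DeptID, Office, EmpID, MgrID

Employee1 ∩ Employee2 = {City, DeptID}.
DeptID → Office, MgrID applies, adding Office, MgrID
DeptID, MgrID → Salary applies, adding Salary
Salary → EmpID applies, adding EmpID
Closure: {City, Salary, DeptID, Office, EmpID, MgrID}.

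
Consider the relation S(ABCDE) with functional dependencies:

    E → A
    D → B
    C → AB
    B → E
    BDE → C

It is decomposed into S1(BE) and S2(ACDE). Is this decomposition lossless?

Common attributes: S1 ∩ S2 = {E}.
Closure of {E}: E → A applies, adding A. So (E)⁺ = {AE}.
The closure contains neither all of S1 = {BE} nor all of S2 = {ACDE}, so the common attributes are not a superkey of either fragment. The join is lossy.

No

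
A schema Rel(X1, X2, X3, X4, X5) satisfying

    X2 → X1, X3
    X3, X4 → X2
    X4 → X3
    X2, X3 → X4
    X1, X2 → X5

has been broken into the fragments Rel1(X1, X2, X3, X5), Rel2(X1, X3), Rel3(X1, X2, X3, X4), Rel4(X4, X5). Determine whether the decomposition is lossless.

Yes

Chase test. Columns are X1, X2, X3, X4, X5; row i has aⱼ where attribute j ∈ Reli, else bᵢⱼ.
Initial tableau (one row per fragment):
  row 1: a1 a2 a3 b14 a5
  row 2: a1 b22 a3 b24 b25
  row 3: a1 a2 a3 a4 b35
  row 4: b41 b42 b43 a4 a5
Rows 3 and 4 agree on X4; apply X4→X3 and equate their X3 entries.
Rows 1 and 3 agree on X2, X3; apply X2, X3→X4 and equate their X4 entries.
Rows 1 and 3 agree on X1, X2; apply X1, X2→X5 and equate their X5 entries.
Rows 1 and 4 agree on X3, X4; apply X3, X4→X2 and equate their X2 entries.
Rows 1 and 4 agree on X2; apply X2→X1, X3 and equate their X1, X3 entries.
Row 1 is now all distinguished symbols — the join is lossless.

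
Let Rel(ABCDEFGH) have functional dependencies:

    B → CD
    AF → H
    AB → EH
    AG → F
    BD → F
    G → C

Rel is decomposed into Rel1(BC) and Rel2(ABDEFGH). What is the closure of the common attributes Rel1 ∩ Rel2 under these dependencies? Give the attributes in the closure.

Rel1 ∩ Rel2 = {B}.
B → CD applies, adding CD
BD → F applies, adding F
Closure: {BCDF}.

BCDF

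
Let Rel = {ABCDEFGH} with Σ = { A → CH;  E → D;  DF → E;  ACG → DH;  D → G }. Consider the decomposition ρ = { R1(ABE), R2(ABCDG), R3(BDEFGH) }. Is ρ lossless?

Chase test. Columns are ABCDEFGH; row i has aⱼ where attribute j ∈ Ri, else bᵢⱼ.
Initial tableau (one row per fragment):
  row 1: a1 a2 b13 b14 a5 b16 b17 b18
  row 2: a1 a2 a3 a4 b25 b26 a7 b28
  row 3: b31 a2 b33 a4 a5 a6 a7 a8
Rows 1 and 2 agree on A; apply A→CH and equate their CH entries.
Rows 1 and 3 agree on E; apply E→D and equate their D entries.
Rows 1 and 2 agree on D; apply D→G and equate their G entries.
No row becomes fully distinguished — the join is lossy.

No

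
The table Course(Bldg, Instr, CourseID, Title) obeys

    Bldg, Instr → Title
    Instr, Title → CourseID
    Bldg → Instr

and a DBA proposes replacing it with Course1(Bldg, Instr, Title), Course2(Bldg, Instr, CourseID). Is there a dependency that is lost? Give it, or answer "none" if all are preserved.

Instr, Title → CourseID

Check Instr, Title → CourseID: no single fragment contains all of {Instr, CourseID, Title}, and the restricted closure of {Instr, Title} across the fragments never reaches {CourseID}.
Bldg, Instr → Title is preserved.
Bldg → Instr is preserved.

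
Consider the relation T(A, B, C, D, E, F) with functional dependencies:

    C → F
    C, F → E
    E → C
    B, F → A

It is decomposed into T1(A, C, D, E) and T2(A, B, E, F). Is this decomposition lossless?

No

Common attributes: T1 ∩ T2 = {A, E}.
Closure of {A, E}: E → C applies, adding C; C → F applies, adding F. So (A, E)⁺ = {A, C, E, F}.
The closure contains neither all of T1 = {A, C, D, E} nor all of T2 = {A, B, E, F}, so the common attributes are not a superkey of either fragment. The join is lossy.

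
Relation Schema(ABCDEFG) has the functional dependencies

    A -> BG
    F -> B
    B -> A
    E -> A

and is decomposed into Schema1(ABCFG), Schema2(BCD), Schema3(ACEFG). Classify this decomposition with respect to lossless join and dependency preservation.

Lossless test (chase): Rows 1 and 3 agree on A; apply A→BG and equate their BG entries. Rows 1 and 2 agree on B; apply B→A and equate their A entries. Rows 1 and 2 agree on A; apply A→BG and equate their BG entries. No row becomes fully distinguished — the join is lossy.
Dependency preservation: every FD's attributes lie within a single fragment, so each can be enforced locally — preserved.

lossy but dependency-preserving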